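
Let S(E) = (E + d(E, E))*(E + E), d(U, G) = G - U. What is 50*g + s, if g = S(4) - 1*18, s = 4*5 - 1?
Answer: 719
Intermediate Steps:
s = 19 (s = 20 - 1 = 19)
S(E) = 2*E² (S(E) = (E + (E - E))*(E + E) = (E + 0)*(2*E) = E*(2*E) = 2*E²)
g = 14 (g = 2*4² - 1*18 = 2*16 - 18 = 32 - 18 = 14)
50*g + s = 50*14 + 19 = 700 + 19 = 719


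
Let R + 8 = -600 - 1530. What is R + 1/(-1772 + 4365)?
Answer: -5543833/2593 ≈ -2138.0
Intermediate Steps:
R = -2138 (R = -8 + (-600 - 1530) = -8 - 2130 = -2138)
R + 1/(-1772 + 4365) = -2138 + 1/(-1772 + 4365) = -2138 + 1/2593 = -5543833/2593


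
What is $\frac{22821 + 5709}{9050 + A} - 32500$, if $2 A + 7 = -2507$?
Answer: $- \frac{253243970}{7793} \approx -32496.0$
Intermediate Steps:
$A = -1257$ ($A = - \frac{7}{2} + \frac{1}{2} \left(-2507\right) = - \frac{7}{2} - \frac{2507}{2} = -1257$)
$\frac{22821 + 5709}{9050 + A} - 32500 = \frac{22821 + 5709}{9050 - 1257} - 32500 = \frac{28530}{7793} - 32500 = - \frac{253243970}{7793}$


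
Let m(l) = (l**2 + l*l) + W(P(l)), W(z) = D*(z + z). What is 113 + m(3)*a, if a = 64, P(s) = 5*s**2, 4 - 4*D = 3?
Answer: 2705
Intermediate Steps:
D = 1/4 (D = 1 - 1/4*3 = 1 - 3/4 = 1/4 ≈ 0.25000)
W(z) = z/2 (W(z) = (z + z)/4 = (2*z)/4 = z/2)
m(l) = 9*l**2/2 (m(l) = (l**2 + l*l) + (5*l**2)/2 = (l**2 + l**2) + 5*l**2/2 = 2*l**2 + 5*l**2/2 = 9*l**2/2)
113 + m(3)*a = 113 + ((9/2)*3**2)*64 = 113 + ((9/2)*9)*64 = 113 + (81/2)*64 = 113 + 2592 = 2705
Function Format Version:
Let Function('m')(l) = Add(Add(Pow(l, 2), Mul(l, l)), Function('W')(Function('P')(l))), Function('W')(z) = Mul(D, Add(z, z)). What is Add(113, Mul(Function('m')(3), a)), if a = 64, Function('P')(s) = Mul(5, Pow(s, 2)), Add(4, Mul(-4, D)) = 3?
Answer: 2705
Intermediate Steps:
D = Rational(1, 4) (D = Add(1, Mul(Rational(-1, 4), 3)) = Add(1, Rational(-3, 4)) = Rational(1, 4) ≈ 0.25000)
Function('W')(z) = Mul(Rational(1, 2), z) (Function('W')(z) = Mul(Rational(1, 4), Add(z, z)) = Mul(Rational(1, 4), Mul(2, z)) = Mul(Rational(1, 2), z))
Function('m')(l) = Mul(Rational(9, 2), Pow(l, 2)) (Function('m')(l) = Add(Add(Pow(l, 2), Mul(l, l)), Mul(Rational(1, 2), Mul(5, Pow(l, 2)))) = Add(Add(Pow(l, 2), Pow(l, 2)), Mul(Rational(5, 2), Pow(l, 2))) = Add(Mul(2, Pow(l, 2)), Mul(Rational(5, 2), Pow(l, 2))) = Mul(Rational(9, 2), Pow(l, 2)))
Add(113, Mul(Function('m')(3), a)) = Add(113, Mul(Mul(Rational(9, 2), Pow(3, 2)), 64)) = Add(113, Mul(Mul(Rational(9, 2), 9), 64)) = Add(113, Mul(Rational(81, 2), 64)) = Add(113, 2592) = 2705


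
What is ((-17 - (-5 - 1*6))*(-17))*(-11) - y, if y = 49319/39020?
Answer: -43829759/39020 ≈ -1123.3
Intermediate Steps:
y = 49319/39020 (y = 49319*(1/39020) = 49319/39020 ≈ 1.2639)
((-17 - (-5 - 1*6))*(-17))*(-11) - y = ((-17 - (-5 - 1*6))*(-17))*(-11) - 1*49319/39020 = ((-17 - (-5 - 6))*(-17))*(-11) - 49319/39020 = ((-17 - 1*(-11))*(-17))*(-11) - 49319/39020 = ((-17 + 11)*(-17))*(-11) - 49319/39020 = -6*(-17)*(-11) - 49319/39020 = 102*(-11) - 49319/39020 = -1122 - 49319/39020 = -43829759/39020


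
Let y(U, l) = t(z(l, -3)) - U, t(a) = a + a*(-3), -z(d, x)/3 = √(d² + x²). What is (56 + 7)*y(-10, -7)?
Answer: 630 + 378*√58 ≈ 3508.8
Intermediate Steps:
z(d, x) = -3*√(d² + x²)
t(a) = -2*a (t(a) = a - 3*a = -2*a)
y(U, l) = -U + 6*√(9 + l²) (y(U, l) = -(-6)*√(l² + (-3)²) - U = -(-6)*√(l² + 9) - U = -(-6)*√(9 + l²) - U = 6*√(9 + l²) - U = -U + 6*√(9 + l²))
(56 + 7)*y(-10, -7) = (56 + 7)*(-1*(-10) + 6*√(9 + (-7)²)) = 63*(10 + 6*√(9 + 49)) = 63*(10 + 6*√58) = 630 + 378*√58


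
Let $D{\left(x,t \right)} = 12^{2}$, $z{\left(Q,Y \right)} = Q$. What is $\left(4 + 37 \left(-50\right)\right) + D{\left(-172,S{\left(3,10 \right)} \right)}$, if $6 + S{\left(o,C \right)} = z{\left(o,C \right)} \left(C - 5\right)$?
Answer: $-1702$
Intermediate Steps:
$S{\left(o,C \right)} = -6 + o \left(-5 + C\right)$ ($S{\left(o,C \right)} = -6 + o \left(C - 5\right) = -6 + o \left(-5 + C\right)$)
$D{\left(x,t \right)} = 144$
$\left(4 + 37 \left(-50\right)\right) + D{\left(-172,S{\left(3,10 \right)} \right)} = \left(4 + 37 \left(-50\right)\right) + 144 = \left(4 - 1850\right) + 144 = -1846 + 144 = -1702$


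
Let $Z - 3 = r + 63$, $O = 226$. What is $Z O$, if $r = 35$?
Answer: $22826$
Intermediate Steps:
$Z = 101$ ($Z = 3 + \left(35 + 63\right) = 3 + 98 = 101$)
$Z O = 101 \cdot 226 = 22826$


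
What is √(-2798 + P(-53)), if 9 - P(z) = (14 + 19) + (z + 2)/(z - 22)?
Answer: I*√70567/5 ≈ 53.129*I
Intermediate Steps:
P(z) = -24 - (2 + z)/(-22 + z) (P(z) = 9 - ((14 + 19) + (z + 2)/(z - 22)) = 9 - (33 + (2 + z)/(-22 + z)) = 9 + (-33 - (2 + z)/(-22 + z)) = -24 - (2 + z)/(-22 + z))
√(-2798 + P(-53)) = √(-2798 + (526 - 25*(-53))/(-22 - 53)) = √(-2798 + (526 + 1325)/(-75)) = √(-2798 - 1/75*1851) = √(-2798 - 617/25) = √(-70567/25) = I*√70567/5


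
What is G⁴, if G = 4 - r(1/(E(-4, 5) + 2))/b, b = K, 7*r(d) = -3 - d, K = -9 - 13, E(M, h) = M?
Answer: 2266617569841/8999178496 ≈ 251.87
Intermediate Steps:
K = -22
r(d) = -3/7 - d/7 (r(d) = (-3 - d)/7 = -3/7 - d/7)
b = -22
G = 1227/308 (G = 4 - (-3/7 - 1/(7*(-4 + 2)))/(-22) = 4 - (-3/7 - ⅐/(-2))*(-1)/22 = 4 - (-3/7 - ⅐*(-½))*(-1)/22 = 4 - (-3/7 + 1/14)*(-1)/22 = 4 - (-5)*(-1)/(14*22) = 4 - 1*5/308 = 4 - 5/308 = 1227/308 ≈ 3.9838)
G⁴ = (1227/308)⁴ = 2266617569841/8999178496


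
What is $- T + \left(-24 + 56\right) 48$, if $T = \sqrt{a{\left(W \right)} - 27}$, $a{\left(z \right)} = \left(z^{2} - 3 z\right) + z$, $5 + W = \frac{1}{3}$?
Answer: $1536 - \frac{\sqrt{37}}{3} \approx 1534.0$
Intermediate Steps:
$W = - \frac{14}{3}$ ($W = -5 + \frac{1}{3} = - \frac{14}{3} \approx -4.6667$)
$a{\left(z \right)} = z^{2} - 2 z$
$T = \frac{\sqrt{37}}{3}$ ($T = \sqrt{- \frac{14 \left(-2 - \frac{14}{3}\right)}{3} - 27} = \sqrt{\left(- \frac{14}{3}\right) \left(- \frac{20}{3}\right) - 27} = \sqrt{\frac{280}{9} - 27} = \sqrt{\frac{37}{9}} = \frac{\sqrt{37}}{3} \approx 2.0276$)
$- T + \left(-24 + 56\right) 48 = - \frac{\sqrt{37}}{3} + \left(-24 + 56\right) 48 = - \frac{\sqrt{37}}{3} + 32 \cdot 48 = - \frac{\sqrt{37}}{3} + 1536 = 1536 - \frac{\sqrt{37}}{3}$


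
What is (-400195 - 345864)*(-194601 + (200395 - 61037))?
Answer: 41214537337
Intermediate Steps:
(-400195 - 345864)*(-194601 + (200395 - 61037)) = -746059*(-194601 + 139358) = -746059*(-55243) = 41214537337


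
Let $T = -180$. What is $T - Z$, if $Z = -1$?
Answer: $-179$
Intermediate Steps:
$T - Z = -180 - -1 = -180 + 1 = -179$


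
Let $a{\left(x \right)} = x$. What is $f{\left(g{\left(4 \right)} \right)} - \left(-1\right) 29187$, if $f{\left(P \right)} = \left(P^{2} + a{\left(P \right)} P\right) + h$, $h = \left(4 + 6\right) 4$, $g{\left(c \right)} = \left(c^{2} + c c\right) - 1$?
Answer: $31149$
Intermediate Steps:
$g{\left(c \right)} = -1 + 2 c^{2}$ ($g{\left(c \right)} = \left(c^{2} + c^{2}\right) - 1 = 2 c^{2} - 1 = -1 + 2 c^{2}$)
$h = 40$ ($h = 10 \cdot 4 = 40$)
$f{\left(P \right)} = 40 + 2 P^{2}$ ($f{\left(P \right)} = \left(P^{2} + P P\right) + 40 = \left(P^{2} + P^{2}\right) + 40 = 2 P^{2} + 40 = 40 + 2 P^{2}$)
$f{\left(g{\left(4 \right)} \right)} - \left(-1\right) 29187 = \left(40 + 2 \left(-1 + 2 \cdot 4^{2}\right)^{2}\right) - \left(-1\right) 29187 = \left(40 + 2 \left(-1 + 2 \cdot 16\right)^{2}\right) - -29187 = \left(40 + 2 \left(-1 + 32\right)^{2}\right) + 29187 = \left(40 + 2 \cdot 31^{2}\right) + 29187 = \left(40 + 2 \cdot 961\right) + 29187 = \left(40 + 1922\right) + 29187 = 1962 + 29187 = 31149$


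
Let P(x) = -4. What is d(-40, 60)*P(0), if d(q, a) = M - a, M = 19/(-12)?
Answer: 739/3 ≈ 246.33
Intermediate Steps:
M = -19/12 (M = 19*(-1/12) = -19/12 ≈ -1.5833)
d(q, a) = -19/12 - a
d(-40, 60)*P(0) = (-19/12 - 1*60)*(-4) = (-19/12 - 60)*(-4) = -739/12*(-4) = 739/3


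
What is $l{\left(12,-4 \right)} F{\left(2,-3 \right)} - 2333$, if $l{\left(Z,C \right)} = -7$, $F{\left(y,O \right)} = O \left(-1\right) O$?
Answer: $-2270$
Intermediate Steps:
$F{\left(y,O \right)} = - O^{2}$ ($F{\left(y,O \right)} = - O O = - O^{2}$)
$l{\left(12,-4 \right)} F{\left(2,-3 \right)} - 2333 = - 7 \left(- \left(-3\right)^{2}\right) - 2333 = - 7 \left(\left(-1\right) 9\right) - 2333 = \left(-7\right) \left(-9\right) - 2333 = 63 - 2333 = -2270$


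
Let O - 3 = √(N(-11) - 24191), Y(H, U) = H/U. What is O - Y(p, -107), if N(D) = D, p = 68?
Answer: 389/107 + I*√24202 ≈ 3.6355 + 155.57*I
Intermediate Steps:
O = 3 + I*√24202 (O = 3 + √(-11 - 24191) = 3 + √(-24202) = 3 + I*√24202 ≈ 3.0 + 155.57*I)
O - Y(p, -107) = (3 + I*√24202) - 68/(-107) = (3 + I*√24202) - 68*(-1)/107 = (3 + I*√24202) - 1*(-68/107) = (3 + I*√24202) + 68/107 = 389/107 + I*√24202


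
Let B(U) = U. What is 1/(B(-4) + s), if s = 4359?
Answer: 1/4355 ≈ 0.00022962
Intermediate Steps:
1/(B(-4) + s) = 1/(-4 + 4359) = 1/4355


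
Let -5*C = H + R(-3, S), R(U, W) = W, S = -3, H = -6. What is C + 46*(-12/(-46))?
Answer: 69/5 ≈ 13.800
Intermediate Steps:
C = 9/5 (C = -(-6 - 3)/5 = -⅕*(-9) = 9/5 ≈ 1.8000)
C + 46*(-12/(-46)) = 9/5 + 46*(-12/(-46)) = 9/5 + 46*(-12*(-1/46)) = 9/5 + 46*(6/23) = 9/5 + 12 = 69/5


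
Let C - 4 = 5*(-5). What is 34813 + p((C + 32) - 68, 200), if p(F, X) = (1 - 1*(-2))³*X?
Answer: 40213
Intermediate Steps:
C = -21 (C = 4 + 5*(-5) = 4 - 25 = -21)
p(F, X) = 27*X (p(F, X) = (1 + 2)³*X = 3³*X = 27*X)
34813 + p((C + 32) - 68, 200) = 34813 + 27*200 = 34813 + 5400 = 40213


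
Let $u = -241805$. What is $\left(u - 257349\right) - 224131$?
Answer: $-723285$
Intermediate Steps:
$\left(u - 257349\right) - 224131 = \left(-241805 - 257349\right) - 224131 = -499154 - 224131 = -723285$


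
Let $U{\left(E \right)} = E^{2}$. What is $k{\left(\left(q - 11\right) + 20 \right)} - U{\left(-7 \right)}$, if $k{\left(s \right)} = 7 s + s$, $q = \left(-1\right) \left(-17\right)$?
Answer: $159$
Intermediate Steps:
$q = 17$
$k{\left(s \right)} = 8 s$
$k{\left(\left(q - 11\right) + 20 \right)} - U{\left(-7 \right)} = 8 \left(\left(17 - 11\right) + 20\right) - \left(-7\right)^{2} = 8 \left(6 + 20\right) - 49 = 8 \cdot 26 - 49 = 208 - 49 = 159$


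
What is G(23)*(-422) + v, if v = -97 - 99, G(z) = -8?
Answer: 3180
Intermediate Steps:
v = -196
G(23)*(-422) + v = -8*(-422) - 196 = 3376 - 196 = 3180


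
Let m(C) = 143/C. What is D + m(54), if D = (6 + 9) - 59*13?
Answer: -40465/54 ≈ -749.35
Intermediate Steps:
D = -752 (D = 15 - 767 = -752)
D + m(54) = -752 + 143/54 = -40465/54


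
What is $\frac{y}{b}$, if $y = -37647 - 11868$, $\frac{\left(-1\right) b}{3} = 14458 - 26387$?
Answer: $- \frac{16505}{11929} \approx -1.3836$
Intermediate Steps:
$b = 35787$ ($b = - 3 \left(14458 - 26387\right) = \left(-3\right) \left(-11929\right) = 35787$)
$y = -49515$ ($y = -37647 - 11868 = -49515$)
$\frac{y}{b} = - \frac{49515}{35787} = \left(-49515\right) \frac{1}{35787} = - \frac{16505}{11929}$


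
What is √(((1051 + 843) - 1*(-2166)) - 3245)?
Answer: √815 ≈ 28.548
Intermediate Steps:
√(((1051 + 843) - 1*(-2166)) - 3245) = √((1894 + 2166) - 3245) = √(4060 - 3245) = √815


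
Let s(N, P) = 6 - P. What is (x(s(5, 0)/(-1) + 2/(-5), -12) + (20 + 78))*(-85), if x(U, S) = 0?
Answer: -8330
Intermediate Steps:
(x(s(5, 0)/(-1) + 2/(-5), -12) + (20 + 78))*(-85) = (0 + (20 + 78))*(-85) = (0 + 98)*(-85) = 98*(-85) = -8330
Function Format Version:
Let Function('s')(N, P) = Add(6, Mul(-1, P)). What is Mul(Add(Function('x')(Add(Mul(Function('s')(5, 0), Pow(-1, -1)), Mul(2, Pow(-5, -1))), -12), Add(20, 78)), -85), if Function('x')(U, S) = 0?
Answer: -8330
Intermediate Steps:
Mul(Add(Function('x')(Add(Mul(Function('s')(5, 0), Pow(-1, -1)), Mul(2, Pow(-5, -1))), -12), Add(20, 78)), -85) = Mul(Add(0, Add(20, 78)), -85) = Mul(Add(0, 98), -85) = Mul(98, -85) = -8330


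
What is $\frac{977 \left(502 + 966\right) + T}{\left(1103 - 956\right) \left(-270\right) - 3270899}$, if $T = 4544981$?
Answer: $- \frac{5979217}{3310589} \approx -1.8061$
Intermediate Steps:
$\frac{977 \left(502 + 966\right) + T}{\left(1103 - 956\right) \left(-270\right) - 3270899} = \frac{977 \left(502 + 966\right) + 4544981}{\left(1103 - 956\right) \left(-270\right) - 3270899} = \frac{977 \cdot 1468 + 4544981}{147 \left(-270\right) - 3270899} = \frac{1434236 + 4544981}{-39690 - 3270899} = \frac{5979217}{-3310589} = 5979217 \left(- \frac{1}{3310589}\right) = - \frac{5979217}{3310589}$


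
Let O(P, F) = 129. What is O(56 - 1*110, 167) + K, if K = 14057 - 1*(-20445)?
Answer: 34631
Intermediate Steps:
K = 34502 (K = 14057 + 20445 = 34502)
O(56 - 1*110, 167) + K = 129 + 34502 = 34631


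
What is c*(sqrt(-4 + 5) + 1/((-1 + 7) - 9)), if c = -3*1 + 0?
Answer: -2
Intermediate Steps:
c = -3 (c = -3 + 0 = -3)
c*(sqrt(-4 + 5) + 1/((-1 + 7) - 9)) = -3*(sqrt(-4 + 5) + 1/((-1 + 7) - 9)) = -3*(sqrt(1) + 1/(6 - 9)) = -3*(1 + 1/(-3)) = -3*(1 - 1/3) = -3*2/3 = -2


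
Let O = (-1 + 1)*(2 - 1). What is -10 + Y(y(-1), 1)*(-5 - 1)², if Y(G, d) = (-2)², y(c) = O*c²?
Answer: 134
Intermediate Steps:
O = 0 (O = 0*1 = 0)
y(c) = 0 (y(c) = 0*c² = 0)
Y(G, d) = 4
-10 + Y(y(-1), 1)*(-5 - 1)² = -10 + 4*(-5 - 1)² = -10 + 4*(-6)² = -10 + 4*36 = -10 + 144 = 134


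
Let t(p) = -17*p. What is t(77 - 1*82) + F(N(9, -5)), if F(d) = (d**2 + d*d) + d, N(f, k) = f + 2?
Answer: 338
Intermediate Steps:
N(f, k) = 2 + f
F(d) = d + 2*d**2 (F(d) = (d**2 + d**2) + d = 2*d**2 + d = d + 2*d**2)
t(77 - 1*82) + F(N(9, -5)) = -17*(77 - 1*82) + (2 + 9)*(1 + 2*(2 + 9)) = -17*(77 - 82) + 11*(1 + 2*11) = -17*(-5) + 11*(1 + 22) = 85 + 11*23 = 85 + 253 = 338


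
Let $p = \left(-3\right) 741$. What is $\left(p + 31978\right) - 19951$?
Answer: $9804$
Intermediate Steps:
$p = -2223$
$\left(p + 31978\right) - 19951 = \left(-2223 + 31978\right) - 19951 = 29755 - 19951 = 9804$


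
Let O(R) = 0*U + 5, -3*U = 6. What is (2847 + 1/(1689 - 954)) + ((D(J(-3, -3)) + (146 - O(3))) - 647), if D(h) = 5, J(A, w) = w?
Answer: 1724311/735 ≈ 2346.0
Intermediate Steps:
U = -2 (U = -⅓*6 = -2)
O(R) = 5 (O(R) = 0*(-2) + 5 = 0 + 5 = 5)
(2847 + 1/(1689 - 954)) + ((D(J(-3, -3)) + (146 - O(3))) - 647) = (2847 + 1/(1689 - 954)) + ((5 + (146 - 1*5)) - 647) = (2847 + 1/735) + ((5 + (146 - 5)) - 647) = (2847 + 1/735) + ((5 + 141) - 647) = 2092546/735 + (146 - 647) = 2092546/735 - 501 = 1724311/735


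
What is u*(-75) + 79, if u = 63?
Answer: -4646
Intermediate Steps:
u*(-75) + 79 = 63*(-75) + 79 = -4725 + 79 = -4646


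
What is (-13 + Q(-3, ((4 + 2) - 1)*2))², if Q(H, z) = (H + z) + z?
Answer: 16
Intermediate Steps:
Q(H, z) = H + 2*z
(-13 + Q(-3, ((4 + 2) - 1)*2))² = (-13 + (-3 + 2*(((4 + 2) - 1)*2)))² = (-13 + (-3 + 2*((6 - 1)*2)))² = (-13 + (-3 + 2*(5*2)))² = (-13 + (-3 + 2*10))² = (-13 + (-3 + 20))² = (-13 + 17)² = 4² = 16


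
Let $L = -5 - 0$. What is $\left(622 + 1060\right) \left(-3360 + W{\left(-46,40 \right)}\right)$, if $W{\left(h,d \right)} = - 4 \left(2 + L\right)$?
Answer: $-5631336$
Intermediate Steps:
$L = -5$ ($L = -5 + 0 = -5$)
$W{\left(h,d \right)} = 12$ ($W{\left(h,d \right)} = - 4 \left(2 - 5\right) = \left(-4\right) \left(-3\right) = 12$)
$\left(622 + 1060\right) \left(-3360 + W{\left(-46,40 \right)}\right) = \left(622 + 1060\right) \left(-3360 + 12\right) = 1682 \left(-3348\right) = -5631336$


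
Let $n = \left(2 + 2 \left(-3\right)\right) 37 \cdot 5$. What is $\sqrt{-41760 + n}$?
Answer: $50 i \sqrt{17} \approx 206.16 i$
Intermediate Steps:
$n = -740$ ($n = \left(2 - 6\right) 37 \cdot 5 = \left(-4\right) 37 \cdot 5 = \left(-148\right) 5 = -740$)
$\sqrt{-41760 + n} = \sqrt{-41760 - 740} = \sqrt{-42500} = 50 i \sqrt{17}$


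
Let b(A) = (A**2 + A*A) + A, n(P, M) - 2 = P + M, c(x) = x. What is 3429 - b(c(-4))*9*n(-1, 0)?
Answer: 3177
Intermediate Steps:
n(P, M) = 2 + M + P (n(P, M) = 2 + (P + M) = 2 + (M + P) = 2 + M + P)
b(A) = A + 2*A**2 (b(A) = (A**2 + A**2) + A = 2*A**2 + A = A + 2*A**2)
3429 - b(c(-4))*9*n(-1, 0) = 3429 - -4*(1 + 2*(-4))*9*(2 + 0 - 1) = 3429 - -4*(1 - 8)*9 = 3429 - -4*(-7)*9 = 3429 - 28*9 = 3429 - 252 = 3177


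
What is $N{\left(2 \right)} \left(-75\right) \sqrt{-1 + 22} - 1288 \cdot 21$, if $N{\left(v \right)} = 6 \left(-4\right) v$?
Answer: $-27048 + 3600 \sqrt{21} \approx -10551.0$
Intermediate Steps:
$N{\left(v \right)} = - 24 v$
$N{\left(2 \right)} \left(-75\right) \sqrt{-1 + 22} - 1288 \cdot 21 = \left(-24\right) 2 \left(-75\right) \sqrt{-1 + 22} - 1288 \cdot 21 = \left(-48\right) \left(-75\right) \sqrt{21} - 27048 = 3600 \sqrt{21} - 27048 = -27048 + 3600 \sqrt{21}$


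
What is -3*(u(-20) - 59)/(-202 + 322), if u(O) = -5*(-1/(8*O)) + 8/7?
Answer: 12967/8960 ≈ 1.4472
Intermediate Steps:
u(O) = 8/7 + 5/(8*O) (u(O) = -(-5)/(8*O) + 8*(1/7) = 5/(8*O) + 8/7 = 8/7 + 5/(8*O))
-3*(u(-20) - 59)/(-202 + 322) = -3*((1/56)*(35 + 64*(-20))/(-20) - 59)/(-202 + 322) = -3*((1/56)*(-1/20)*(35 - 1280) - 59)/120 = -3*((1/56)*(-1/20)*(-1245) - 59)/120 = -3*(249/224 - 59)/120 = -(-38901)/(224*120) = -3*(-12967/26880) = 12967/8960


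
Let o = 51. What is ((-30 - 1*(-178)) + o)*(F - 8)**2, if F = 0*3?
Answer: 12736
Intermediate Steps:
F = 0
((-30 - 1*(-178)) + o)*(F - 8)**2 = ((-30 - 1*(-178)) + 51)*(0 - 8)**2 = ((-30 + 178) + 51)*(-8)**2 = (148 + 51)*64 = 199*64 = 12736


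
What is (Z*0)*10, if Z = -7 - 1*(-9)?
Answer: 0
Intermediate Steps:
Z = 2 (Z = -7 + 9 = 2)
(Z*0)*10 = (2*0)*10 = 0*10 = 0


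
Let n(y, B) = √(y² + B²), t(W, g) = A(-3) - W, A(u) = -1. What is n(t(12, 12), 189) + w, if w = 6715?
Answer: 6715 + √35890 ≈ 6904.4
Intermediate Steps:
t(W, g) = -1 - W
n(y, B) = √(B² + y²)
n(t(12, 12), 189) + w = √(189² + (-1 - 1*12)²) + 6715 = √(35721 + (-1 - 12)²) + 6715 = √(35721 + (-13)²) + 6715 = √(35721 + 169) + 6715 = √35890 + 6715 = 6715 + √35890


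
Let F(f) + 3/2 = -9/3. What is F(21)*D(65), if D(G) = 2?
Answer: -9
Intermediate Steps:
F(f) = -9/2 (F(f) = -3/2 - 9/3 = -3/2 - 9*⅓ = -3/2 - 3 = -9/2)
F(21)*D(65) = -9/2*2 = -9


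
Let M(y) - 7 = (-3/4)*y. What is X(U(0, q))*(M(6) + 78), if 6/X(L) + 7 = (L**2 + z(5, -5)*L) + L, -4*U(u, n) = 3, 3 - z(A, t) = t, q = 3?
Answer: -7728/211 ≈ -36.626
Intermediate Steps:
z(A, t) = 3 - t
U(u, n) = -3/4 (U(u, n) = -1/4*3 = -3/4)
M(y) = 7 - 3*y/4 (M(y) = 7 + (-3/4)*y = 7 + (-3*1/4)*y = 7 - 3*y/4)
X(L) = 6/(-7 + L**2 + 9*L) (X(L) = 6/(-7 + ((L**2 + (3 - 1*(-5))*L) + L)) = 6/(-7 + ((L**2 + (3 + 5)*L) + L)) = 6/(-7 + ((L**2 + 8*L) + L)) = 6/(-7 + (L**2 + 9*L)) = 6/(-7 + L**2 + 9*L))
X(U(0, q))*(M(6) + 78) = (6/(-7 + (-3/4)**2 + 9*(-3/4)))*((7 - 3/4*6) + 78) = (6/(-7 + 9/16 - 27/4))*((7 - 9/2) + 78) = (6/(-211/16))*(5/2 + 78) = (6*(-16/211))*(161/2) = -96/211*161/2 = -7728/211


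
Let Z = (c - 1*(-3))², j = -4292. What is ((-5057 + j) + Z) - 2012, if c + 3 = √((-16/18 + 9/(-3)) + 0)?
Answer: -102284/9 ≈ -11365.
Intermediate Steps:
c = -3 + I*√35/3 (c = -3 + √((-16/18 + 9/(-3)) + 0) = -3 + √((-16*1/18 + 9*(-⅓)) + 0) = -3 + √((-8/9 - 3) + 0) = -3 + √(-35/9 + 0) = -3 + √(-35/9) = -3 + I*√35/3 ≈ -3.0 + 1.972*I)
Z = -35/9 (Z = ((-3 + I*√35/3) - 1*(-3))² = ((-3 + I*√35/3) + 3)² = (I*√35/3)² = -35/9 ≈ -3.8889)
((-5057 + j) + Z) - 2012 = ((-5057 - 4292) - 35/9) - 2012 = (-9349 - 35/9) - 2012 = -84176/9 - 2012 = -102284/9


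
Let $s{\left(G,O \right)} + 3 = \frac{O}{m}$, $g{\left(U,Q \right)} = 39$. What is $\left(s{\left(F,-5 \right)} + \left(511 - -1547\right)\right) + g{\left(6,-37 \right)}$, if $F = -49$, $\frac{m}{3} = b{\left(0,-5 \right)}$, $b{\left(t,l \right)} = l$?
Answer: $\frac{6283}{3} \approx 2094.3$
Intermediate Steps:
$m = -15$ ($m = 3 \left(-5\right) = -15$)
$s{\left(G,O \right)} = -3 - \frac{O}{15}$ ($s{\left(G,O \right)} = -3 + \frac{O}{-15} = -3 + O \left(- \frac{1}{15}\right) = -3 - \frac{O}{15}$)
$\left(s{\left(F,-5 \right)} + \left(511 - -1547\right)\right) + g{\left(6,-37 \right)} = \left(\left(-3 - - \frac{1}{3}\right) + \left(511 - -1547\right)\right) + 39 = \left(\left(-3 + \frac{1}{3}\right) + \left(511 + 1547\right)\right) + 39 = \left(- \frac{8}{3} + 2058\right) + 39 = \frac{6166}{3} + 39 = \frac{6283}{3}$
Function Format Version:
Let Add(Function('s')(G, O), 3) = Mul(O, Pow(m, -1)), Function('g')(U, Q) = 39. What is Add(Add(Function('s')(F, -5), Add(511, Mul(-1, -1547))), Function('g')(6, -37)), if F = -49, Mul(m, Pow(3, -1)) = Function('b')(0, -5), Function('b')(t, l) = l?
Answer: Rational(6283, 3) ≈ 2094.3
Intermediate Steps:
m = -15 (m = Mul(3, -5) = -15)
Function('s')(G, O) = Add(-3, Mul(Rational(-1, 15), O)) (Function('s')(G, O) = Add(-3, Mul(O, Pow(-15, -1))) = Add(-3, Mul(O, Rational(-1, 15))) = Add(-3, Mul(Rational(-1, 15), O)))
Add(Add(Function('s')(F, -5), Add(511, Mul(-1, -1547))), Function('g')(6, -37)) = Add(Add(Add(-3, Mul(Rational(-1, 15), -5)), Add(511, Mul(-1, -1547))), 39) = Add(Add(Add(-3, Rational(1, 3)), Add(511, 1547)), 39) = Add(Add(Rational(-8, 3), 2058), 39) = Add(Rational(6166, 3), 39) = Rational(6283, 3)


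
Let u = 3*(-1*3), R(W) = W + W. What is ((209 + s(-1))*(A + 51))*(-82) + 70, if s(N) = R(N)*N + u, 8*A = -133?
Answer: -1138635/2 ≈ -5.6932e+5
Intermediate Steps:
A = -133/8 (A = (⅛)*(-133) = -133/8 ≈ -16.625)
R(W) = 2*W
u = -9 (u = 3*(-3) = -9)
s(N) = -9 + 2*N² (s(N) = (2*N)*N - 9 = 2*N² - 9 = -9 + 2*N²)
((209 + s(-1))*(A + 51))*(-82) + 70 = ((209 + (-9 + 2*(-1)²))*(-133/8 + 51))*(-82) + 70 = ((209 + (-9 + 2*1))*(275/8))*(-82) + 70 = ((209 + (-9 + 2))*(275/8))*(-82) + 70 = ((209 - 7)*(275/8))*(-82) + 70 = (202*(275/8))*(-82) + 70 = (27775/4)*(-82) + 70 = -1138775/2 + 70 = -1138635/2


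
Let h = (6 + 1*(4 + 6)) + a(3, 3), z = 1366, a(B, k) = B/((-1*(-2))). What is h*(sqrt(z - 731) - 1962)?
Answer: -34335 + 35*sqrt(635)/2 ≈ -33894.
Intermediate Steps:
a(B, k) = B/2
h = 35/2 (h = (6 + 1*(4 + 6)) + (1/2)*3 = (6 + 1*10) + 3/2 = (6 + 10) + 3/2 = 16 + 3/2 = 35/2 ≈ 17.500)
h*(sqrt(z - 731) - 1962) = 35*(sqrt(1366 - 731) - 1962)/2 = 35*(sqrt(635) - 1962)/2 = 35*(-1962 + sqrt(635))/2 = -34335 + 35*sqrt(635)/2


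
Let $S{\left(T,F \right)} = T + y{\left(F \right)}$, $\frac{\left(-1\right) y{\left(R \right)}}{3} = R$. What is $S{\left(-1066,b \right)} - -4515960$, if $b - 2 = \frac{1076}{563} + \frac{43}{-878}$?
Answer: $\frac{2231769585275}{494314} \approx 4.5149 \cdot 10^{6}$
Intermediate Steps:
$y{\left(R \right)} = - 3 R$
$b = \frac{1909147}{494314}$ ($b = 2 + \left(\frac{1076}{563} + \frac{43}{-878}\right) = 2 + \left(1076 \cdot \frac{1}{563} + 43 \left(- \frac{1}{878}\right)\right) = 2 + \left(\frac{1076}{563} - \frac{43}{878}\right) = 2 + \frac{920519}{494314} = \frac{1909147}{494314} \approx 3.8622$)
$S{\left(T,F \right)} = T - 3 F$
$S{\left(-1066,b \right)} - -4515960 = \left(-1066 - \frac{5727441}{494314}\right) - -4515960 = \left(-1066 - \frac{5727441}{494314}\right) + 4515960 = - \frac{532666165}{494314} + 4515960 = \frac{2231769585275}{494314}$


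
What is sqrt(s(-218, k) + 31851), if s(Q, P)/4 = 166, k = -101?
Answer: sqrt(32515) ≈ 180.32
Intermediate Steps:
s(Q, P) = 664 (s(Q, P) = 4*166 = 664)
sqrt(s(-218, k) + 31851) = sqrt(664 + 31851) = sqrt(32515)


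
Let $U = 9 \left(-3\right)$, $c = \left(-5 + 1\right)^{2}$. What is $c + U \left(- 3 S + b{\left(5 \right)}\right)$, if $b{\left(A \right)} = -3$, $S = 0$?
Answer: $97$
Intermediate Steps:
$c = 16$ ($c = \left(-4\right)^{2} = 16$)
$U = -27$
$c + U \left(- 3 S + b{\left(5 \right)}\right) = 16 - 27 \left(\left(-3\right) 0 - 3\right) = 16 - 27 \left(0 - 3\right) = 16 - -81 = 16 + 81 = 97$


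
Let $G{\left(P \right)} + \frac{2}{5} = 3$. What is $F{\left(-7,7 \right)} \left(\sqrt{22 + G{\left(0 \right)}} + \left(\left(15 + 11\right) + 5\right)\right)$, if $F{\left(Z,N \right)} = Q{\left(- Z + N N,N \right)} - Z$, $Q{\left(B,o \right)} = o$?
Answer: $434 + \frac{14 \sqrt{615}}{5} \approx 503.44$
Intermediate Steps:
$G{\left(P \right)} = \frac{13}{5}$ ($G{\left(P \right)} = - \frac{2}{5} + 3 = \frac{13}{5}$)
$F{\left(Z,N \right)} = N - Z$
$F{\left(-7,7 \right)} \left(\sqrt{22 + G{\left(0 \right)}} + \left(\left(15 + 11\right) + 5\right)\right) = \left(7 - -7\right) \left(\sqrt{22 + \frac{13}{5}} + \left(\left(15 + 11\right) + 5\right)\right) = \left(7 + 7\right) \left(\sqrt{\frac{123}{5}} + \left(26 + 5\right)\right) = 14 \left(\frac{\sqrt{615}}{5} + 31\right) = 14 \left(31 + \frac{\sqrt{615}}{5}\right) = 434 + \frac{14 \sqrt{615}}{5}$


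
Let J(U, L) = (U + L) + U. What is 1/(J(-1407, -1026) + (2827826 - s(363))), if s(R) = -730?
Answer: 1/2824716 ≈ 3.5402e-7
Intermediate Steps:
J(U, L) = L + 2*U (J(U, L) = (L + U) + U = L + 2*U)
1/(J(-1407, -1026) + (2827826 - s(363))) = 1/((-1026 + 2*(-1407)) + (2827826 - 1*(-730))) = 1/((-1026 - 2814) + (2827826 + 730)) = 1/(-3840 + 2828556) = 1/2824716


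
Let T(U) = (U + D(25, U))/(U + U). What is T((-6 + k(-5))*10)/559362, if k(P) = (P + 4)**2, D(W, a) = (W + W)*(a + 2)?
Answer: 49/1118724 ≈ 4.3800e-5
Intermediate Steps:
D(W, a) = 2*W*(2 + a) (D(W, a) = (2*W)*(2 + a) = 2*W*(2 + a))
k(P) = (4 + P)**2
T(U) = (100 + 51*U)/(2*U) (T(U) = (U + 2*25*(2 + U))/(U + U) = (U + (100 + 50*U))/((2*U)) = (100 + 51*U)*(1/(2*U)) = (100 + 51*U)/(2*U))
T((-6 + k(-5))*10)/559362 = (51/2 + 50/(((-6 + (4 - 5)**2)*10)))/559362 = (51/2 + 50/(((-6 + (-1)**2)*10)))*(1/559362) = (51/2 + 50/(((-6 + 1)*10)))*(1/559362) = (51/2 + 50/((-5*10)))*(1/559362) = (51/2 + 50/(-50))*(1/559362) = (51/2 + 50*(-1/50))*(1/559362) = (51/2 - 1)*(1/559362) = (49/2)*(1/559362) = 49/1118724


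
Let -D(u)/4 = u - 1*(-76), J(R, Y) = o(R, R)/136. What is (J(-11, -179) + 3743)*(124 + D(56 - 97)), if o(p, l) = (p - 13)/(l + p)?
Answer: -11199080/187 ≈ -59888.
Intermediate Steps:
o(p, l) = (-13 + p)/(l + p)
J(R, Y) = (-13 + R)/(272*R) (J(R, Y) = ((-13 + R)/(R + R))/136 = ((-13 + R)/((2*R)))*(1/136) = ((1/(2*R))*(-13 + R))*(1/136) = ((-13 + R)/(2*R))*(1/136) = (-13 + R)/(272*R))
D(u) = -304 - 4*u (D(u) = -4*(u - 1*(-76)) = -4*(u + 76) = -4*(76 + u) = -304 - 4*u)
(J(-11, -179) + 3743)*(124 + D(56 - 97)) = ((1/272)*(-13 - 11)/(-11) + 3743)*(124 + (-304 - 4*(56 - 97))) = ((1/272)*(-1/11)*(-24) + 3743)*(124 + (-304 - 4*(-41))) = (3/374 + 3743)*(124 + (-304 + 164)) = 1399885*(124 - 140)/374 = (1399885/374)*(-16) = -11199080/187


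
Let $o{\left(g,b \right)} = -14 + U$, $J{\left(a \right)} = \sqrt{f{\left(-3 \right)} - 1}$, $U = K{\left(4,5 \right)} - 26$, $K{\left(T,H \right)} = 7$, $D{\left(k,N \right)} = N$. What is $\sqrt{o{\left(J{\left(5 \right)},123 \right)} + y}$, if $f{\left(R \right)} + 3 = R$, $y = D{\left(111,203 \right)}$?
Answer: $\sqrt{170} \approx 13.038$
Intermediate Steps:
$y = 203$
$f{\left(R \right)} = -3 + R$
$U = -19$ ($U = 7 - 26 = -19$)
$J{\left(a \right)} = i \sqrt{7}$ ($J{\left(a \right)} = \sqrt{\left(-3 - 3\right) - 1} = \sqrt{-6 - 1} = \sqrt{-7} = i \sqrt{7}$)
$o{\left(g,b \right)} = -33$ ($o{\left(g,b \right)} = -14 - 19 = -33$)
$\sqrt{o{\left(J{\left(5 \right)},123 \right)} + y} = \sqrt{-33 + 203} = \sqrt{170}$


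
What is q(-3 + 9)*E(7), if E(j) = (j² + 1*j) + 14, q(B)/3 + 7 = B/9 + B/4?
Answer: -1015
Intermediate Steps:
q(B) = -21 + 13*B/12 (q(B) = -21 + 3*(B/9 + B/4) = -21 + 3*(13*B/36) = -21 + 13*B/12)
E(j) = 14 + j + j² (E(j) = (j² + j) + 14 = (j + j²) + 14 = 14 + j + j²)
q(-3 + 9)*E(7) = (-21 + 13*(-3 + 9)/12)*(14 + 7 + 7²) = (-21 + (13/12)*6)*(14 + 7 + 49) = (-21 + 13/2)*70 = -29/2*70 = -1015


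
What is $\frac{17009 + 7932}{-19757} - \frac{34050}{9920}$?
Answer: $- \frac{92014057}{19598944} \approx -4.6948$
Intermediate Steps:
$\frac{17009 + 7932}{-19757} - \frac{34050}{9920} = 24941 \left(- \frac{1}{19757}\right) - \frac{3405}{992} = - \frac{24941}{19757} - \frac{3405}{992} = - \frac{92014057}{19598944}$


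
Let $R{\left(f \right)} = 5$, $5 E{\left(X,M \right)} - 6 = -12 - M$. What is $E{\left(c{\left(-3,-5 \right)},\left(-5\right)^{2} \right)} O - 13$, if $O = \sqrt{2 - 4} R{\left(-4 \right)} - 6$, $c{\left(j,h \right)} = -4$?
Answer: $\frac{121}{5} - 31 i \sqrt{2} \approx 24.2 - 43.841 i$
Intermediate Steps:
$E{\left(X,M \right)} = - \frac{6}{5} - \frac{M}{5}$ ($E{\left(X,M \right)} = \frac{6}{5} + \frac{-12 - M}{5} = \frac{6}{5} - \left(\frac{12}{5} + \frac{M}{5}\right) = - \frac{6}{5} - \frac{M}{5}$)
$O = -6 + 5 i \sqrt{2}$ ($O = \sqrt{2 - 4} \cdot 5 - 6 = \sqrt{-2} \cdot 5 - 6 = i \sqrt{2} \cdot 5 - 6 = 5 i \sqrt{2} - 6 = -6 + 5 i \sqrt{2} \approx -6.0 + 7.0711 i$)
$E{\left(c{\left(-3,-5 \right)},\left(-5\right)^{2} \right)} O - 13 = \left(- \frac{6}{5} - \frac{\left(-5\right)^{2}}{5}\right) \left(-6 + 5 i \sqrt{2}\right) - 13 = \left(- \frac{6}{5} - 5\right) \left(-6 + 5 i \sqrt{2}\right) - 13 = - \frac{31 \left(-6 + 5 i \sqrt{2}\right)}{5} - 13 = \left(\frac{186}{5} - 31 i \sqrt{2}\right) - 13 = \frac{121}{5} - 31 i \sqrt{2}$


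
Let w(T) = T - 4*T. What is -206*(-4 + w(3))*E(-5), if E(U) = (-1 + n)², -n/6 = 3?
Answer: 966758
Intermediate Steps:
n = -18 (n = -6*3 = -18)
w(T) = -3*T
E(U) = 361 (E(U) = (-1 - 18)² = (-19)² = 361)
-206*(-4 + w(3))*E(-5) = -206*(-4 - 3*3)*361 = -206*(-4 - 9)*361 = -(-2678)*361 = -206*(-4693) = 966758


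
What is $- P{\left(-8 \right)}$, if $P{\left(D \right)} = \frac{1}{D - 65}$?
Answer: $\frac{1}{73} \approx 0.013699$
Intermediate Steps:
$P{\left(D \right)} = \frac{1}{-65 + D}$
$- P{\left(-8 \right)} = - \frac{1}{-65 - 8} = - \frac{1}{-73} = \left(-1\right) \left(- \frac{1}{73}\right) = \frac{1}{73}$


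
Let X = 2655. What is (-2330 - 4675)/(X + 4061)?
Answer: -7005/6716 ≈ -1.0430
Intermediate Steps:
(-2330 - 4675)/(X + 4061) = (-2330 - 4675)/(2655 + 4061) = -7005/6716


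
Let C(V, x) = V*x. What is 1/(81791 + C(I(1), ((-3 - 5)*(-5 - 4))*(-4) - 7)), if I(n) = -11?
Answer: 1/85036 ≈ 1.1760e-5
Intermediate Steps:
1/(81791 + C(I(1), ((-3 - 5)*(-5 - 4))*(-4) - 7)) = 1/(81791 - 11*(((-3 - 5)*(-5 - 4))*(-4) - 7)) = 1/(81791 - 11*(-8*(-9)*(-4) - 7)) = 1/(81791 - 11*(72*(-4) - 7)) = 1/(81791 - 11*(-288 - 7)) = 1/(81791 - 11*(-295)) = 1/(81791 + 3245) = 1/85036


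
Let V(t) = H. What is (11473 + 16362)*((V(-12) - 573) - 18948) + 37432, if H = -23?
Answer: -543969808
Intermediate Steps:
V(t) = -23
(11473 + 16362)*((V(-12) - 573) - 18948) + 37432 = (11473 + 16362)*((-23 - 573) - 18948) + 37432 = 27835*(-596 - 18948) + 37432 = 27835*(-19544) + 37432 = -544007240 + 37432 = -543969808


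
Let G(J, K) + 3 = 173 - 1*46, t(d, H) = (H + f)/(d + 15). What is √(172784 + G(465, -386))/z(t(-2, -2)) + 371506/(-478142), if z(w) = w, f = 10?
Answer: -185753/239071 + 39*√4803/4 ≈ 674.93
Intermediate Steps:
t(d, H) = (10 + H)/(15 + d) (t(d, H) = (H + 10)/(d + 15) = (10 + H)/(15 + d))
G(J, K) = 124 (G(J, K) = -3 + (173 - 1*46) = -3 + (173 - 46) = -3 + 127 = 124)
√(172784 + G(465, -386))/z(t(-2, -2)) + 371506/(-478142) = √(172784 + 124)/(((10 - 2)/(15 - 2))) + 371506/(-478142) = √172908/((8/13)) + 371506*(-1/478142) = (6*√4803)/(((1/13)*8)) - 185753/239071 = (6*√4803)/(8/13) - 185753/239071 = (6*√4803)*(13/8) - 185753/239071 = 39*√4803/4 - 185753/239071 = -185753/239071 + 39*√4803/4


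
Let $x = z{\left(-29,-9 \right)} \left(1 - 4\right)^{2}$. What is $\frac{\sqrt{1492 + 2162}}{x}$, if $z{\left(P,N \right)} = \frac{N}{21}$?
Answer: $- \frac{7 \sqrt{406}}{9} \approx -15.672$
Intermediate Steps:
$z{\left(P,N \right)} = \frac{N}{21}$ ($z{\left(P,N \right)} = N \frac{1}{21} = \frac{N}{21}$)
$x = - \frac{27}{7}$ ($x = \frac{1}{21} \left(-9\right) \left(1 - 4\right)^{2} = - \frac{3 \left(-3\right)^{2}}{7} = \left(- \frac{3}{7}\right) 9 = - \frac{27}{7} \approx -3.8571$)
$\frac{\sqrt{1492 + 2162}}{x} = \frac{\sqrt{1492 + 2162}}{- \frac{27}{7}} = \sqrt{3654} \left(- \frac{7}{27}\right) = 3 \sqrt{406} \left(- \frac{7}{27}\right) = - \frac{7 \sqrt{406}}{9}$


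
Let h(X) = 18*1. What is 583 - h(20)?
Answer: 565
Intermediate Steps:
h(X) = 18
583 - h(20) = 583 - 1*18 = 583 - 18 = 565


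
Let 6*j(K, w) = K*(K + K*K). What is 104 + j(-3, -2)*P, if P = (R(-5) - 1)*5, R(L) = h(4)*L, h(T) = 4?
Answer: 419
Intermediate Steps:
j(K, w) = K*(K + K²)/6 (j(K, w) = (K*(K + K*K))/6 = (K*(K + K²))/6 = K*(K + K²)/6)
R(L) = 4*L
P = -105 (P = (4*(-5) - 1)*5 = (-20 - 1)*5 = -21*5 = -105)
104 + j(-3, -2)*P = 104 + ((⅙)*(-3)²*(1 - 3))*(-105) = 104 + ((⅙)*9*(-2))*(-105) = 104 - 3*(-105) = 104 + 315 = 419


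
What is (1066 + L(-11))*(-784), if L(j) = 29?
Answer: -858480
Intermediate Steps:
(1066 + L(-11))*(-784) = (1066 + 29)*(-784) = 1095*(-784) = -858480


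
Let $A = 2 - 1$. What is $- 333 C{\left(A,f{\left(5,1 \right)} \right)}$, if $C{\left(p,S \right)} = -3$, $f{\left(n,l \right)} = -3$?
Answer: $999$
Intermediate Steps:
$A = 1$
$- 333 C{\left(A,f{\left(5,1 \right)} \right)} = \left(-333\right) \left(-3\right) = 999$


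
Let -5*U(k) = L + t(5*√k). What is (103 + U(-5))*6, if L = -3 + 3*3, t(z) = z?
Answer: 3054/5 - 6*I*√5 ≈ 610.8 - 13.416*I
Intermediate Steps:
L = 6 (L = -3 + 9 = 6)
U(k) = -6/5 - √k (U(k) = -(6 + 5*√k)/5 = -6/5 - √k)
(103 + U(-5))*6 = (103 + (-6/5 - √(-5)))*6 = (103 + (-6/5 - I*√5))*6 = (509/5 - I*√5)*6 = 3054/5 - 6*I*√5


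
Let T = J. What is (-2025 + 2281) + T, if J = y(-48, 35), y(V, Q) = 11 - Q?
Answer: 232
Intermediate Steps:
J = -24 (J = 11 - 1*35 = 11 - 35 = -24)
T = -24
(-2025 + 2281) + T = (-2025 + 2281) - 24 = 256 - 24 = 232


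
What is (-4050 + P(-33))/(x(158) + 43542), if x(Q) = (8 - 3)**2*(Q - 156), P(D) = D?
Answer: -4083/43592 ≈ -0.093664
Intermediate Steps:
x(Q) = -3900 + 25*Q (x(Q) = 5**2*(-156 + Q) = 25*(-156 + Q) = -3900 + 25*Q)
(-4050 + P(-33))/(x(158) + 43542) = (-4050 - 33)/((-3900 + 25*158) + 43542) = -4083/((-3900 + 3950) + 43542) = -4083/(50 + 43542) = -4083/43592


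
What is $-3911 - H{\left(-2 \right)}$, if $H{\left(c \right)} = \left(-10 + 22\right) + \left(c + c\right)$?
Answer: $-3919$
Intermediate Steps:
$H{\left(c \right)} = 12 + 2 c$
$-3911 - H{\left(-2 \right)} = -3911 - \left(12 + 2 \left(-2\right)\right) = -3911 - \left(12 - 4\right) = -3911 - 8 = -3919$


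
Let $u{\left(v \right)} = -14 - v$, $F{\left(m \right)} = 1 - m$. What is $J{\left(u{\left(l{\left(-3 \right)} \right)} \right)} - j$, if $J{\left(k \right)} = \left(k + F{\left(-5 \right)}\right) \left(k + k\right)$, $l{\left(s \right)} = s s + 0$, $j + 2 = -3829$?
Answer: $4613$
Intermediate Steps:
$j = -3831$ ($j = -2 - 3829 = -3831$)
$l{\left(s \right)} = s^{2}$ ($l{\left(s \right)} = s^{2} + 0 = s^{2}$)
$J{\left(k \right)} = 2 k \left(6 + k\right)$ ($J{\left(k \right)} = \left(k + \left(1 - -5\right)\right) \left(k + k\right) = \left(k + \left(1 + 5\right)\right) 2 k = \left(k + 6\right) 2 k = \left(6 + k\right) 2 k = 2 k \left(6 + k\right)$)
$J{\left(u{\left(l{\left(-3 \right)} \right)} \right)} - j = 2 \left(-14 - \left(-3\right)^{2}\right) \left(6 - 23\right) - -3831 = 2 \left(-14 - 9\right) \left(6 - 23\right) + 3831 = 2 \left(-23\right) \left(6 - 23\right) + 3831 = 2 \left(-23\right) \left(-17\right) + 3831 = 782 + 3831 = 4613$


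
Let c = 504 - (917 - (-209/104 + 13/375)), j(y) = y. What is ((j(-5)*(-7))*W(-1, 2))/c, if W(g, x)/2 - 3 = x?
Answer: -13650000/16184023 ≈ -0.84342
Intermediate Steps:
W(g, x) = 6 + 2*x
c = -16184023/39000 (c = 504 - (917 - (-209*1/104 + 13*(1/375))) = 504 - (917 - (-209/104 + 13/375)) = 504 - (917 - 1*(-77023/39000)) = 504 - (917 + 77023/39000) = 504 - 1*35840023/39000 = 504 - 35840023/39000 = -16184023/39000 ≈ -414.98)
((j(-5)*(-7))*W(-1, 2))/c = ((-5*(-7))*(6 + 2*2))/(-16184023/39000) = (35*(6 + 4))*(-39000/16184023) = (35*10)*(-39000/16184023) = 350*(-39000/16184023) = -13650000/16184023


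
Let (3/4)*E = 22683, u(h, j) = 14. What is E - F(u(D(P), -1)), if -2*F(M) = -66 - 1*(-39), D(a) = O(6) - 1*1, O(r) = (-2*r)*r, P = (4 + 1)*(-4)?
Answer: 60461/2 ≈ 30231.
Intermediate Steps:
P = -20 (P = 5*(-4) = -20)
O(r) = -2*r**2
D(a) = -73 (D(a) = -2*6**2 - 1*1 = -2*36 - 1 = -72 - 1 = -73)
E = 30244 (E = (4/3)*22683 = 30244)
F(M) = 27/2 (F(M) = -(-66 - 1*(-39))/2 = -(-66 + 39)/2 = -1/2*(-27) = 27/2)
E - F(u(D(P), -1)) = 30244 - 1*27/2 = 30244 - 27/2 = 60461/2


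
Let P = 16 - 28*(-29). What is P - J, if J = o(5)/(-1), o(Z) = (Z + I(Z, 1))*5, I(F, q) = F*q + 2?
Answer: 888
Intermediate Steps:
I(F, q) = 2 + F*q
P = 828 (P = 16 + 812 = 828)
o(Z) = 10 + 10*Z (o(Z) = (Z + (2 + Z*1))*5 = (Z + (2 + Z))*5 = (2 + 2*Z)*5 = 10 + 10*Z)
J = -60 (J = (10 + 10*5)/(-1) = (10 + 50)*(-1) = 60*(-1) = -60)
P - J = 828 - 1*(-60) = 828 + 60 = 888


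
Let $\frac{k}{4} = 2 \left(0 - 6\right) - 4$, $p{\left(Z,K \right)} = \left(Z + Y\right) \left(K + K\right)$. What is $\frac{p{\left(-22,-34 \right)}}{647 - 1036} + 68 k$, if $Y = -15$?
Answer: $- \frac{1695444}{389} \approx -4358.5$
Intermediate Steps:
$p{\left(Z,K \right)} = 2 K \left(-15 + Z\right)$ ($p{\left(Z,K \right)} = \left(Z - 15\right) \left(K + K\right) = \left(-15 + Z\right) 2 K = 2 K \left(-15 + Z\right)$)
$k = -64$ ($k = 4 \left(2 \left(0 - 6\right) - 4\right) = 4 \left(2 \left(-6\right) - 4\right) = 4 \left(-12 - 4\right) = 4 \left(-16\right) = -64$)
$\frac{p{\left(-22,-34 \right)}}{647 - 1036} + 68 k = \frac{2 \left(-34\right) \left(-15 - 22\right)}{647 - 1036} + 68 \left(-64\right) = \frac{2 \left(-34\right) \left(-37\right)}{-389} - 4352 = 2516 \left(- \frac{1}{389}\right) - 4352 = - \frac{2516}{389} - 4352 = - \frac{1695444}{389}$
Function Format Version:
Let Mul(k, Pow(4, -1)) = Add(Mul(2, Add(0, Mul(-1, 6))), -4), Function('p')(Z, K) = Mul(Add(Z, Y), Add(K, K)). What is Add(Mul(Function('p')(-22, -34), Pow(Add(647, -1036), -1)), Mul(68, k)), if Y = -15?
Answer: Rational(-1695444, 389) ≈ -4358.5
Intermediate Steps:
Function('p')(Z, K) = Mul(2, K, Add(-15, Z)) (Function('p')(Z, K) = Mul(Add(Z, -15), Add(K, K)) = Mul(Add(-15, Z), Mul(2, K)) = Mul(2, K, Add(-15, Z)))
k = -64 (k = Mul(4, Add(Mul(2, Add(0, Mul(-1, 6))), -4)) = Mul(4, Add(Mul(2, Add(0, -6)), -4)) = Mul(4, Add(Mul(2, -6), -4)) = Mul(4, Add(-12, -4)) = Mul(4, -16) = -64)
Add(Mul(Function('p')(-22, -34), Pow(Add(647, -1036), -1)), Mul(68, k)) = Add(Mul(Mul(2, -34, Add(-15, -22)), Pow(Add(647, -1036), -1)), Mul(68, -64)) = Add(Mul(Mul(2, -34, -37), Pow(-389, -1)), -4352) = Add(Mul(2516, Rational(-1, 389)), -4352) = Add(Rational(-2516, 389), -4352) = Rational(-1695444, 389)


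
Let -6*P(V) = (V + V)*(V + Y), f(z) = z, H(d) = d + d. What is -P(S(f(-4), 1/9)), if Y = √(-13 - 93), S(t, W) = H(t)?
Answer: 64/3 - 8*I*√106/3 ≈ 21.333 - 27.455*I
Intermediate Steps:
H(d) = 2*d
S(t, W) = 2*t
Y = I*√106 (Y = √(-106) = I*√106 ≈ 10.296*I)
P(V) = -V*(V + I*√106)/3 (P(V) = -(V + V)*(V + I*√106)/6 = -2*V*(V + I*√106)/6 = -V*(V + I*√106)/3)
-P(S(f(-4), 1/9)) = -(-1)*2*(-4)*(2*(-4) + I*√106)/3 = -(-1)*(-8)*(-8 + I*√106)/3 = -(-64/3 + 8*I*√106/3) = 64/3 - 8*I*√106/3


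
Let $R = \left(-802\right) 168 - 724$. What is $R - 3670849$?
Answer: $-3806309$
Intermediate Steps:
$R = -135460$ ($R = -134736 - 724 = -135460$)
$R - 3670849 = -135460 - 3670849 = -3806309$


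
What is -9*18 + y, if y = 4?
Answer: -158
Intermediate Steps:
-9*18 + y = -9*18 + 4 = -162 + 4 = -158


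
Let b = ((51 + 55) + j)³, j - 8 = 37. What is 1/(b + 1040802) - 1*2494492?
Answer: -11184685988475/4483753 ≈ -2.4945e+6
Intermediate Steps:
j = 45 (j = 8 + 37 = 45)
b = 3442951 (b = ((51 + 55) + 45)³ = (106 + 45)³ = 151³ = 3442951)
1/(b + 1040802) - 1*2494492 = 1/(3442951 + 1040802) - 1*2494492 = 1/4483753 - 2494492 = -11184685988475/4483753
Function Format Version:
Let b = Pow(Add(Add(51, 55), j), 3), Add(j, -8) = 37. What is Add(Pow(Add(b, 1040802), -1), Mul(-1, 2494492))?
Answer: Rational(-11184685988475, 4483753) ≈ -2.4945e+6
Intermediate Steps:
j = 45 (j = Add(8, 37) = 45)
b = 3442951 (b = Pow(Add(Add(51, 55), 45), 3) = Pow(Add(106, 45), 3) = Pow(151, 3) = 3442951)
Add(Pow(Add(b, 1040802), -1), Mul(-1, 2494492)) = Add(Pow(Add(3442951, 1040802), -1), Mul(-1, 2494492)) = Add(Pow(4483753, -1), -2494492) = Add(Rational(1, 4483753), -2494492) = Rational(-11184685988475, 4483753)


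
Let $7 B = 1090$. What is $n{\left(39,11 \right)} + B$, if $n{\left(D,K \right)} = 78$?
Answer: $\frac{1636}{7} \approx 233.71$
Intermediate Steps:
$B = \frac{1090}{7}$ ($B = \frac{1}{7} \cdot 1090 = \frac{1090}{7} \approx 155.71$)
$n{\left(39,11 \right)} + B = 78 + \frac{1090}{7} = \frac{1636}{7}$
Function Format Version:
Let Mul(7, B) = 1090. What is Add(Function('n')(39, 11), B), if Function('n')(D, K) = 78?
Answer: Rational(1636, 7) ≈ 233.71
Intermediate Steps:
B = Rational(1090, 7) (B = Mul(Rational(1, 7), 1090) = Rational(1090, 7) ≈ 155.71)
Add(Function('n')(39, 11), B) = Add(78, Rational(1090, 7)) = Rational(1636, 7)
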